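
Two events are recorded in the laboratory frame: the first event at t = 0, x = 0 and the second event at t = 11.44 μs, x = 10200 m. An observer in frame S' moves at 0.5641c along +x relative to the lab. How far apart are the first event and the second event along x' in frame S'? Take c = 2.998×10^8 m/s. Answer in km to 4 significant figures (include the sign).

γ = 1/√(1 − 0.5641²) = 1.21108
Δx' = γ(Δx − vΔt) = 1.21108 × (10200 m − 0.5641×(2.998×10^8 m/s)×11.44×10^-6 s)
= 1.21108 × (8265.30 m) = 10.01 km

Δx' ≈ 10.01 km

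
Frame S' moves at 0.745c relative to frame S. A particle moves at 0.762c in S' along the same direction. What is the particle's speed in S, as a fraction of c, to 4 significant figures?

u ≈ 0.9613c

Relativistic velocity addition: u = (u' + v)/(1 + u'v/c²)
= (0.762 + 0.745)/(1 + 0.762×0.745) = 1.507/1.56769 = 0.9613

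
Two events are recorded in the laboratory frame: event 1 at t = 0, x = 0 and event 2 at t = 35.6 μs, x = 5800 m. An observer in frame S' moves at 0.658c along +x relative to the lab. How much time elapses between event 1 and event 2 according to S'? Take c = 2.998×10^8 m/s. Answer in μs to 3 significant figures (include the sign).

γ = 1/√(1 − 0.658²) = 1.3280
Δt' = γ(Δt − vΔx/c²) = 1.3280 × (35.6 μs − 0.658×5800 m / (2.998×10^8 m/s))
= 1.3280 × (22.870 μs) = 30.4 μs

Δt' ≈ 30.4 μs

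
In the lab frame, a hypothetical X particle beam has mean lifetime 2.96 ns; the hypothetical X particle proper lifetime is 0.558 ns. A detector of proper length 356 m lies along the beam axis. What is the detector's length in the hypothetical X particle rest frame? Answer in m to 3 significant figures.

Time dilation ⇒ γ = Δt/τ₀ = 2.96/0.558 = 5.3047
Length contraction: L = L₀/γ = 356/5.3047 = 67.1 m

L ≈ 67.1 m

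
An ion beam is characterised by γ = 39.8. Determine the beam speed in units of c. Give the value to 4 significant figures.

β ≈ 0.9997

β = √(1 − 1/γ²) = √(1 − 1/39.8²) = √(0.999369) = 0.9997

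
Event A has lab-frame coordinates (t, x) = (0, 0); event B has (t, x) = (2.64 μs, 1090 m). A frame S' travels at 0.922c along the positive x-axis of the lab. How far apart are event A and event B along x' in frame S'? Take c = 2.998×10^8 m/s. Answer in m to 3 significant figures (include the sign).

Δx' ≈ 930 m

γ = 1/√(1 − 0.922²) = 2.5827
Δx' = γ(Δx − vΔt) = 2.5827 × (1090 m − 0.922×(2.998×10^8 m/s)×2.64×10^-6 s)
= 2.5827 × (360.26 m) = 930 m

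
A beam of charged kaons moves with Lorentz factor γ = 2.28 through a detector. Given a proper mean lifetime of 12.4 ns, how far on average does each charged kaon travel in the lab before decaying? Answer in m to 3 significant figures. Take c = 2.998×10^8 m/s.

d ≈ 7.62 m

β = √(1 − 1/γ²) = √(1 − 1/2.28²) = 0.89868
Dilated lifetime: Δt = γτ₀ = 2.28 × 12.4 ns = 28.272 ns
d = vΔt = 0.89868c × 28.272 ns = 2.6943×10^8 m/s × 2.8272×10^-8 s = 7.62 m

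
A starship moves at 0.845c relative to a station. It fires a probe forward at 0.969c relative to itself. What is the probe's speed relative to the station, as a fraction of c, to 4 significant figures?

Relativistic velocity addition: u = (u' + v)/(1 + u'v/c²)
= (0.969 + 0.845)/(1 + 0.969×0.845) = 1.814/1.81881 = 0.9974

u ≈ 0.9974c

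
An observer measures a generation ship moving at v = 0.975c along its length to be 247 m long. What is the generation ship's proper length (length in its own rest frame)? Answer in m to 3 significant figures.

γ = 1/√(1 − 0.975²) = 4.5004
L₀ = γL = 4.5004 × 247 = 1110 m

L₀ ≈ 1110 m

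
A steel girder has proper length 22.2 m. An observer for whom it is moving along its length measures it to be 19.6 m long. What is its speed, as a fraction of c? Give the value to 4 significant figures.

β ≈ 0.4696

γ = L₀/L = 22.2/19.6 = 1.13265
β = √(1 − 1/γ²) = 0.4696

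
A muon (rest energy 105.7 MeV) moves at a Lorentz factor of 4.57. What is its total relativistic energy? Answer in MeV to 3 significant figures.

E ≈ 483 MeV

γ = 4.57 (given)
E = γm₀c² = 4.57 × 105.7 MeV = 483 MeV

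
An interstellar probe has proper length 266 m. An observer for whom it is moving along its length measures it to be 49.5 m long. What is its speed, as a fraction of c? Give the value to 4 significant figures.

γ = L₀/L = 266/49.5 = 5.37374
β = √(1 − 1/γ²) = 0.9825

β ≈ 0.9825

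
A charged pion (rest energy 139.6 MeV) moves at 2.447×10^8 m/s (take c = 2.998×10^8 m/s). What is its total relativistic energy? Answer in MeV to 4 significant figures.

β = v/c = 2.447×10^8 / 2.998×10^8 = 0.816211
γ = 1/√(1 − 0.816211²) = 1.73084
E = γm₀c² = 1.73084 × 139.6 MeV = 241.6 MeV

E ≈ 241.6 MeV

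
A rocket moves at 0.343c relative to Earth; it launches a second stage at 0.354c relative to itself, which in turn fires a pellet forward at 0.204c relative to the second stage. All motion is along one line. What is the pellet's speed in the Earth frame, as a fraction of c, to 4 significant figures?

Compose boost 2: (0.354 + 0.343)/(1 + 0.354×0.343) = 0.6970/1.12142 = 0.621532
Compose boost 3: (0.204 + 0.621532)/(1 + 0.204×0.621532) = 0.825532/1.12679 = 0.7326

u ≈ 0.7326c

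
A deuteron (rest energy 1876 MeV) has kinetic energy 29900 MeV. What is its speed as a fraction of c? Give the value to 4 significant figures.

β ≈ 0.9983

γ = 1 + K/(m₀c²) = 1 + 29900/1876 = 16.9382
β = √(1 − 1/γ²) = 0.9983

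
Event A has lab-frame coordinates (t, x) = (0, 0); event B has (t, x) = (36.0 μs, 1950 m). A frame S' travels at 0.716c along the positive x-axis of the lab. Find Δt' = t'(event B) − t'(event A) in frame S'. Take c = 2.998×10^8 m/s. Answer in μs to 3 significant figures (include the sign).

Δt' ≈ 44.9 μs

γ = 1/√(1 − 0.716²) = 1.4325
Δt' = γ(Δt − vΔx/c²) = 1.4325 × (36.0 μs − 0.716×1950 m / (2.998×10^8 m/s))
= 1.4325 × (31.343 μs) = 44.9 μs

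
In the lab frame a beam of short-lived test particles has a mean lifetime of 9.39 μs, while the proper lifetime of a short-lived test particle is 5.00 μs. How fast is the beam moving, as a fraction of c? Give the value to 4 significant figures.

γ = Δt/τ₀ = 9.39/5.00 = 1.87800
β = √(1 − 1/γ²) = √(1 − 1/1.87800²) = 0.8464

β ≈ 0.8464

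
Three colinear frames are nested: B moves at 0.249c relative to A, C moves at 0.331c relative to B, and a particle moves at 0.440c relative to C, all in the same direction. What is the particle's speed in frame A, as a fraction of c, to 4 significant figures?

u ≈ 0.7897c

Compose boost 2: (0.331 + 0.249)/(1 + 0.331×0.249) = 0.5800/1.08242 = 0.535837
Compose boost 3: (0.440 + 0.535837)/(1 + 0.440×0.535837) = 0.975837/1.23577 = 0.7897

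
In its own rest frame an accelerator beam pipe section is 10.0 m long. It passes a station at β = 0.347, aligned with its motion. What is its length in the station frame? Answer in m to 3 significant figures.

γ = 1/√(1 − 0.347²) = 1.0663
Length contraction: L = L₀/γ = 10.0/1.0663 = 9.38 m

L ≈ 9.38 m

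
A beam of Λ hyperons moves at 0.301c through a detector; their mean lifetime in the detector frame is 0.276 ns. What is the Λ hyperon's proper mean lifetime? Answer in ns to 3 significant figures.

τ₀ ≈ 0.263 ns

γ = 1/√(1 − 0.301²) = 1.0486
Proper time: τ₀ = Δt/γ = 0.276/1.0486 = 0.263 ns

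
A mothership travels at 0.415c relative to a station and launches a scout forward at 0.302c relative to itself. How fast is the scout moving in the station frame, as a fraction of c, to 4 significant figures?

Compose boost 2: (0.302 + 0.415)/(1 + 0.302×0.415) = 0.7170/1.12533 = 0.6371

u ≈ 0.6371c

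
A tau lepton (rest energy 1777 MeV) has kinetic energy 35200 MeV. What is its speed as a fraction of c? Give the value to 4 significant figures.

β ≈ 0.9988

γ = 1 + K/(m₀c²) = 1 + 35200/1777 = 20.8087
β = √(1 − 1/γ²) = 0.9988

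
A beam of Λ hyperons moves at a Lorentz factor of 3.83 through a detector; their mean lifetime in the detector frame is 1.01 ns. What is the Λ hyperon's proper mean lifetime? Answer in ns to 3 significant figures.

τ₀ ≈ 0.264 ns

γ = 3.83 (given)
Proper time: τ₀ = Δt/γ = 1.01/3.83 = 0.264 ns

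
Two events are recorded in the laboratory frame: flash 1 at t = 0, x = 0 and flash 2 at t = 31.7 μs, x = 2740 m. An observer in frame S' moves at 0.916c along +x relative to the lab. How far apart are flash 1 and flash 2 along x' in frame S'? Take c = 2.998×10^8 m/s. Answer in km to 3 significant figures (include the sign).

Δx' ≈ -14.9 km

γ = 1/√(1 − 0.916²) = 2.4927
Δx' = γ(Δx − vΔt) = 2.4927 × (2740 m − 0.916×(2.998×10^8 m/s)×31.7×10^-6 s)
= 2.4927 × (-5965.4 m) = -14.9 km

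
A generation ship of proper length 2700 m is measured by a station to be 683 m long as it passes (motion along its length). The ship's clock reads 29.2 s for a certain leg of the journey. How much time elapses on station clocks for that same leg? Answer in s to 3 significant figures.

Δt ≈ 115 s

Length contraction ⇒ γ = L₀/L = 2700/683 = 3.9531
Time dilation: Δt = γτ₀ = 3.9531 × 29.2 s = 115 s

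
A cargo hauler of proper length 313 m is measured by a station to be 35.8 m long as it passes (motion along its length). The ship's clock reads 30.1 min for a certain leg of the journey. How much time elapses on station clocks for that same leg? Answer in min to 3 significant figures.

Δt ≈ 263 min

Length contraction ⇒ γ = L₀/L = 313/35.8 = 8.7430
Time dilation: Δt = γτ₀ = 8.7430 × 30.1 min = 263 min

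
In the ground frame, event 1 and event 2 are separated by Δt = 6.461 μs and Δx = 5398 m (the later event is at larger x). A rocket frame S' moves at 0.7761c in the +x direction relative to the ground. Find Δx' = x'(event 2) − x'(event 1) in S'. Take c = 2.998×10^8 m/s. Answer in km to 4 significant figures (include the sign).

γ = 1/√(1 − 0.7761²) = 1.58577
Δx' = γ(Δx − vΔt) = 1.58577 × (5398 m − 0.7761×(2.998×10^8 m/s)×6.461×10^-6 s)
= 1.58577 × (3894.69 m) = 6.176 km

Δx' ≈ 6.176 km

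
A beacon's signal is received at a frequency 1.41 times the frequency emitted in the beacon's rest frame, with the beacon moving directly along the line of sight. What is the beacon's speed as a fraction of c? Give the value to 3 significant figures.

f_obs/f_src = √((1+β)/(1−β)) = 1.41  ⇒  (1+β)/(1−β) = 1.9881
β = |1 − D²|/(1 + D²) = |1 − 1.9881|/(1 + 1.9881) = 0.331

β ≈ 0.331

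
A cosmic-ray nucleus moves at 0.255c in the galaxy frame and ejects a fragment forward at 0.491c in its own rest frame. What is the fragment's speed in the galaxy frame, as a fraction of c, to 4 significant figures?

Compose boost 2: (0.491 + 0.255)/(1 + 0.491×0.255) = 0.7460/1.12521 = 0.6630

u ≈ 0.6630c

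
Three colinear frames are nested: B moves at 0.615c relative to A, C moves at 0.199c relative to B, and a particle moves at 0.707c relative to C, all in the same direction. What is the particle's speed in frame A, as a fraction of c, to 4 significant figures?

Compose boost 2: (0.199 + 0.615)/(1 + 0.199×0.615) = 0.8140/1.12238 = 0.725241
Compose boost 3: (0.707 + 0.725241)/(1 + 0.707×0.725241) = 1.43224/1.51275 = 0.9468

u ≈ 0.9468c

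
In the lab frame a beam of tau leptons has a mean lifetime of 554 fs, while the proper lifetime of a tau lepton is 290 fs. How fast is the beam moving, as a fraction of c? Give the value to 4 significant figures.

β ≈ 0.8520

γ = Δt/τ₀ = 554/290 = 1.91034
β = √(1 − 1/γ²) = √(1 − 1/1.91034²) = 0.8520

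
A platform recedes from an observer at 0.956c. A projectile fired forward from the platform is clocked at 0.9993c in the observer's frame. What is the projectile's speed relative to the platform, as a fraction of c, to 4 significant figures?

u' ≈ 0.9693c

Inverse velocity addition: u' = (u − v)/(1 − uv/c²)
= (0.9993 − 0.956)/(1 − 0.9993×0.956) = 0.04330/0.0446692 = 0.9693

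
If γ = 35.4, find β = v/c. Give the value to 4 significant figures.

β ≈ 0.9996

β = √(1 − 1/γ²) = √(1 − 1/35.4²) = √(0.999202) = 0.9996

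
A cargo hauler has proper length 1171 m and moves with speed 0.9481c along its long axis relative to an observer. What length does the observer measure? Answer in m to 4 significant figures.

γ = 1/√(1 − 0.9481²) = 3.14493
Length contraction: L = L₀/γ = 1171/3.14493 = 372.3 m

L ≈ 372.3 m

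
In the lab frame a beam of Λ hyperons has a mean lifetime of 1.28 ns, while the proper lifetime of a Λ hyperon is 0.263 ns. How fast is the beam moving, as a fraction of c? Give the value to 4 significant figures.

γ = Δt/τ₀ = 1.28/0.263 = 4.86692
β = √(1 − 1/γ²) = √(1 − 1/4.86692²) = 0.9787

β ≈ 0.9787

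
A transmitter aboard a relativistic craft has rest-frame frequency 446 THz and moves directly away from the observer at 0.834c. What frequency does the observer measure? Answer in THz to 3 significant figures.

f_obs ≈ 134 THz

Relativistic Doppler: f_obs = f_src √((1−β)/(1+β))
= 446 × √(0.16600/1.8340) = 446 × 0.30085 = 134 THz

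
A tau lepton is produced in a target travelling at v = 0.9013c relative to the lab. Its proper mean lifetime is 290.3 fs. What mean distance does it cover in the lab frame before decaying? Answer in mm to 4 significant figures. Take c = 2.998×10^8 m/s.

γ = 1/√(1 − 0.9013²) = 2.30843
Dilated lifetime: Δt = γτ₀ = 2.30843 × 290.3 fs = 670.136 fs
d = vΔt = 0.9013c × 670.136 fs = 2.70210×10^8 m/s × 6.70136×10^-13 s = 0.1811 mm

d ≈ 0.1811 mm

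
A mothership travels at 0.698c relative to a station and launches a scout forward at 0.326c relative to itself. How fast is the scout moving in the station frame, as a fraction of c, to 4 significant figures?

u ≈ 0.8342c

Compose boost 2: (0.326 + 0.698)/(1 + 0.326×0.698) = 1.024/1.22755 = 0.8342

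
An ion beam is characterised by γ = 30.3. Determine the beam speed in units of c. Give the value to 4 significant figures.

β = √(1 − 1/γ²) = √(1 − 1/30.3²) = √(0.998911) = 0.9995

β ≈ 0.9995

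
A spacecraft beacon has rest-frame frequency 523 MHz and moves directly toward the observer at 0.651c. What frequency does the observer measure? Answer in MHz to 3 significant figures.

Relativistic Doppler: f_obs = f_src √((1+β)/(1−β))
= 523 × √(1.6510/0.34900) = 523 × 2.1750 = 1140 MHz

f_obs ≈ 1140 MHz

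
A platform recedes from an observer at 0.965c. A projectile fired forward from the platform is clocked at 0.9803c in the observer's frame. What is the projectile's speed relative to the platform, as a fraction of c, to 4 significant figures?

Inverse velocity addition: u' = (u − v)/(1 − uv/c²)
= (0.9803 − 0.965)/(1 − 0.9803×0.965) = 0.01530/0.0540105 = 0.2833

u' ≈ 0.2833c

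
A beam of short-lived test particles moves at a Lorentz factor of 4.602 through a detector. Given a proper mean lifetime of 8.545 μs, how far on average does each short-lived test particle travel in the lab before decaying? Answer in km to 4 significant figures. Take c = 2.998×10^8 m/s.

β = √(1 − 1/γ²) = √(1 − 1/4.602²) = 0.976106
Dilated lifetime: Δt = γτ₀ = 4.602 × 8.545 μs = 39.3241 μs
d = vΔt = 0.976106c × 39.3241 μs = 2.92636×10^8 m/s × 3.93241×10^-5 s = 11.51 km

d ≈ 11.51 km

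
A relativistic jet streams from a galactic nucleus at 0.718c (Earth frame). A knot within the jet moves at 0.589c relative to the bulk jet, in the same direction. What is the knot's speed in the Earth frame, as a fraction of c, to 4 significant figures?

u ≈ 0.9185c

Relativistic velocity addition: u = (u' + v)/(1 + u'v/c²)
= (0.589 + 0.718)/(1 + 0.589×0.718) = 1.307/1.42290 = 0.9185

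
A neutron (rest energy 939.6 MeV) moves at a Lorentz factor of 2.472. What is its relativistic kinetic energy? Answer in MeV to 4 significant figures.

K ≈ 1383 MeV

γ = 2.472 (given)
K = (γ − 1)m₀c² = (2.472 − 1) × 939.6 MeV = 1.47200 × 939.6 MeV = 1383 MeV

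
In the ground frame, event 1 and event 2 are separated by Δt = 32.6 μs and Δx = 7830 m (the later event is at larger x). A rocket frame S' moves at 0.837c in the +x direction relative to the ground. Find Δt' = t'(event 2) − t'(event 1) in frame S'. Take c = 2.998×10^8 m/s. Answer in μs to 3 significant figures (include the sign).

γ = 1/√(1 − 0.837²) = 1.8275
Δt' = γ(Δt − vΔx/c²) = 1.8275 × (32.6 μs − 0.837×7830 m / (2.998×10^8 m/s))
= 1.8275 × (10.740 μs) = 19.6 μs

Δt' ≈ 19.6 μs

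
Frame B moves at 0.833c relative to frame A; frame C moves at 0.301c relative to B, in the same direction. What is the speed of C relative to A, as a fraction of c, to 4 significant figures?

u ≈ 0.9067c

Compose boost 2: (0.301 + 0.833)/(1 + 0.301×0.833) = 1.134/1.25073 = 0.9067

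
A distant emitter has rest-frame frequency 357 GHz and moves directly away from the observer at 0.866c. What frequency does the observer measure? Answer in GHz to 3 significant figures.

Relativistic Doppler: f_obs = f_src √((1−β)/(1+β))
= 357 × √(0.13400/1.8660) = 357 × 0.26798 = 95.7 GHz

f_obs ≈ 95.7 GHz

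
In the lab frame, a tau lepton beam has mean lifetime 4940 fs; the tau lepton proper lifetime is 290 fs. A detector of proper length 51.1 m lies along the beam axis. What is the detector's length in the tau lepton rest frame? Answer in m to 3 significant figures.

L ≈ 3.00 m

Time dilation ⇒ γ = Δt/τ₀ = 4940/290 = 17.034
Length contraction: L = L₀/γ = 51.1/17.034 = 3.00 m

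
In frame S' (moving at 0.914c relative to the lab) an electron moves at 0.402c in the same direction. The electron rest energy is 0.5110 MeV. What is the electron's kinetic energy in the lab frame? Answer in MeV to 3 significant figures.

u_lab = (0.402 + 0.914)/(1 + 0.402×0.914) = 0.962391
γ = 1/√(1 − 0.962391²) = 3.6809
K = (γ − 1)m₀c² = (3.6809 − 1) × 0.5110 = 2.6809 × 0.5110 = 1.37 MeV

K ≈ 1.37 MeV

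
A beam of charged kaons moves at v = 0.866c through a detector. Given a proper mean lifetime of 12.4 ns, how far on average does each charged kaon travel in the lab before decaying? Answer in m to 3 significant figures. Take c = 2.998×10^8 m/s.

γ = 1/√(1 − 0.866²) = 1.9998
Dilated lifetime: Δt = γτ₀ = 1.9998 × 12.4 ns = 24.798 ns
d = vΔt = 0.866c × 24.798 ns = 2.5963×10^8 m/s × 2.4798×10^-8 s = 6.44 m

d ≈ 6.44 m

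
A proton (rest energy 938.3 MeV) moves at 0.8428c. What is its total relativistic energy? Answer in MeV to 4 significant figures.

E ≈ 1743 MeV

γ = 1/√(1 − 0.8428²) = 1.85795
E = γm₀c² = 1.85795 × 938.3 MeV = 1743 MeV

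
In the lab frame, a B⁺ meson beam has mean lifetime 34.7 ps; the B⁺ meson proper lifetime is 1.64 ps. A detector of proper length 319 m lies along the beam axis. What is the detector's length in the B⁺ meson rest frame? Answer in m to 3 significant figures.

Time dilation ⇒ γ = Δt/τ₀ = 34.7/1.64 = 21.159
Length contraction: L = L₀/γ = 319/21.159 = 15.1 m

L ≈ 15.1 m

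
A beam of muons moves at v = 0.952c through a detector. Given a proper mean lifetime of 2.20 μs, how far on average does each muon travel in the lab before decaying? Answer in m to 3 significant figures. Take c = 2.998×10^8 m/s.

γ = 1/√(1 − 0.952²) = 3.2669
Dilated lifetime: Δt = γτ₀ = 3.2669 × 2.20 μs = 7.1872 μs
d = vΔt = 0.952c × 7.1872 μs = 2.8541×10^8 m/s × 7.1872×10^-6 s = 2050 m

d ≈ 2050 m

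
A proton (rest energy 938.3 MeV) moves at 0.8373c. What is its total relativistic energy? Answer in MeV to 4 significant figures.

E ≈ 1716 MeV

γ = 1/√(1 − 0.8373²) = 1.82901
E = γm₀c² = 1.82901 × 938.3 MeV = 1716 MeV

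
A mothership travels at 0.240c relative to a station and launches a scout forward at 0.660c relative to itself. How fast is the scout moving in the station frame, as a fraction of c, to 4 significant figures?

u ≈ 0.7769c

Compose boost 2: (0.660 + 0.240)/(1 + 0.660×0.240) = 0.9000/1.15840 = 0.7769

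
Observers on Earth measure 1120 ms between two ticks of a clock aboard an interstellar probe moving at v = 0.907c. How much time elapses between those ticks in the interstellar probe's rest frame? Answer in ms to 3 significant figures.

τ₀ ≈ 472 ms

γ = 1/√(1 − 0.907²) = 2.3746
Proper time: τ₀ = Δt/γ = 1120/2.3746 = 472 ms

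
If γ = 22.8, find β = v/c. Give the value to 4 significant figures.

β ≈ 0.9990

β = √(1 − 1/γ²) = √(1 − 1/22.8²) = √(0.998076) = 0.9990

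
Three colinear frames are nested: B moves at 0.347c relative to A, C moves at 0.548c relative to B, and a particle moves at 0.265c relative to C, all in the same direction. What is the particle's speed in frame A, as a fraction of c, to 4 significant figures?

Compose boost 2: (0.548 + 0.347)/(1 + 0.548×0.347) = 0.8950/1.19016 = 0.752002
Compose boost 3: (0.265 + 0.752002)/(1 + 0.265×0.752002) = 1.01700/1.19928 = 0.8480

u ≈ 0.8480c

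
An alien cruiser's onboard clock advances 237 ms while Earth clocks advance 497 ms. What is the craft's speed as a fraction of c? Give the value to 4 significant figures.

γ = Δt/τ₀ = 497/237 = 2.09705
β = √(1 − 1/γ²) = √(1 − 1/2.09705²) = 0.8790

β ≈ 0.8790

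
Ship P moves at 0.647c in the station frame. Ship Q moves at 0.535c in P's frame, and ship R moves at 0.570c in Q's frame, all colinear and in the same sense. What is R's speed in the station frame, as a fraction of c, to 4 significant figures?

u ≈ 0.9651c

Compose boost 2: (0.535 + 0.647)/(1 + 0.535×0.647) = 1.182/1.34614 = 0.878063
Compose boost 3: (0.570 + 0.878063)/(1 + 0.570×0.878063) = 1.44806/1.50050 = 0.9651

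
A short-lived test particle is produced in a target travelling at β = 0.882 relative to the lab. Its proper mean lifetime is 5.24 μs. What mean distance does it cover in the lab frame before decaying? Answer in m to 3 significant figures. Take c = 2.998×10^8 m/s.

γ = 1/√(1 − 0.882²) = 2.1220
Dilated lifetime: Δt = γτ₀ = 2.1220 × 5.24 μs = 11.119 μs
d = vΔt = 0.882c × 11.119 μs = 2.6442×10^8 m/s × 1.1119×10^-5 s = 2940 m

d ≈ 2940 m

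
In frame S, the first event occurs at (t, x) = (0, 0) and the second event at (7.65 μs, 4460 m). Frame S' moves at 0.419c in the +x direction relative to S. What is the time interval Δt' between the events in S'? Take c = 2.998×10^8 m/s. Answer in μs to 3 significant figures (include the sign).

Δt' ≈ 1.56 μs

γ = 1/√(1 − 0.419²) = 1.1013
Δt' = γ(Δt − vΔx/c²) = 1.1013 × (7.65 μs − 0.419×4460 m / (2.998×10^8 m/s))
= 1.1013 × (1.4167 μs) = 1.56 μs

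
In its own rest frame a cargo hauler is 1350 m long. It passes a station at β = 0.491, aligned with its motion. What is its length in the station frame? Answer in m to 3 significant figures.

L ≈ 1180 m

γ = 1/√(1 − 0.491²) = 1.1479
Length contraction: L = L₀/γ = 1350/1.1479 = 1180 m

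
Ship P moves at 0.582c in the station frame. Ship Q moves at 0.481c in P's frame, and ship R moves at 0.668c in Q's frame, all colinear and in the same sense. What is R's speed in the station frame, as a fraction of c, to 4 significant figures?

u ≈ 0.9638c

Compose boost 2: (0.481 + 0.582)/(1 + 0.481×0.582) = 1.063/1.27994 = 0.830506
Compose boost 3: (0.668 + 0.830506)/(1 + 0.668×0.830506) = 1.49851/1.55478 = 0.9638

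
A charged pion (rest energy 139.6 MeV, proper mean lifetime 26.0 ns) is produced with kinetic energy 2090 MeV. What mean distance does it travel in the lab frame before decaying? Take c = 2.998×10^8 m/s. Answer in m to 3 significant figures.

d ≈ 124 m

γ = 1 + K/(m₀c²) = 1 + 2090/139.6 = 15.971
β = √(1 − 1/γ²) = 0.99804
Dilated lifetime: γτ₀ = 15.971 × 26.0 ns = 415.26 ns
d = βc·γτ₀ = 0.99804 × (2.998×10^8 m/s) × 4.1526×10^-7 s = 124 m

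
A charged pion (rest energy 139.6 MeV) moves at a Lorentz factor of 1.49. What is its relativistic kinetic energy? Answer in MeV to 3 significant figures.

K ≈ 68.4 MeV

γ = 1.49 (given)
K = (γ − 1)m₀c² = (1.49 − 1) × 139.6 MeV = 0.49000 × 139.6 MeV = 68.4 MeV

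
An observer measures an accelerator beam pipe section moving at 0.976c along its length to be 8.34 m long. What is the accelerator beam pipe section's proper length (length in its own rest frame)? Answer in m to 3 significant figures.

γ = 1/√(1 − 0.976²) = 4.5920
L₀ = γL = 4.5920 × 8.34 = 38.3 m

L₀ ≈ 38.3 m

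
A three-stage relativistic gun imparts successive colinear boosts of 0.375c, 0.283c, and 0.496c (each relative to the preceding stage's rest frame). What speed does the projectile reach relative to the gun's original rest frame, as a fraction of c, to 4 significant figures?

Compose boost 2: (0.283 + 0.375)/(1 + 0.283×0.375) = 0.6580/1.10613 = 0.594869
Compose boost 3: (0.496 + 0.594869)/(1 + 0.496×0.594869) = 1.09087/1.29506 = 0.8423

u ≈ 0.8423c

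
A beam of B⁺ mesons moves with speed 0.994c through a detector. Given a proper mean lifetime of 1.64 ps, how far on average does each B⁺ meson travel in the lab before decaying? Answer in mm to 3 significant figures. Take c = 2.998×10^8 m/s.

γ = 1/√(1 − 0.994²) = 9.1424
Dilated lifetime: Δt = γτ₀ = 9.1424 × 1.64 ps = 14.994 ps
d = vΔt = 0.994c × 14.994 ps = 2.9800×10^8 m/s × 1.4994×10^-11 s = 4.47 mm

d ≈ 4.47 mm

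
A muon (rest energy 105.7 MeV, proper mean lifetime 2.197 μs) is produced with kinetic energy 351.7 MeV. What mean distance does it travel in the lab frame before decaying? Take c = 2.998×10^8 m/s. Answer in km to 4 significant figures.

d ≈ 2.773 km

γ = 1 + K/(m₀c²) = 1 + 351.7/105.7 = 4.32734
β = √(1 − 1/γ²) = 0.972933
Dilated lifetime: γτ₀ = 4.32734 × 2.197 μs = 9.50717 μs
d = βc·γτ₀ = 0.972933 × (2.998×10^8 m/s) × 9.50717×10^-6 s = 2.773 km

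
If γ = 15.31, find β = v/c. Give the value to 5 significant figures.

β = √(1 − 1/γ²) = √(1 − 1/15.31²) = √(0.9957337) = 0.99786

β ≈ 0.99786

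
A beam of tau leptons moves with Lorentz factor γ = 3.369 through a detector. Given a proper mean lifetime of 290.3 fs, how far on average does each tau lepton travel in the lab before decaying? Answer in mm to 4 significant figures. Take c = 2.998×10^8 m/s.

β = √(1 − 1/γ²) = √(1 − 1/3.369²) = 0.954932
Dilated lifetime: Δt = γτ₀ = 3.369 × 290.3 fs = 978.021 fs
d = vΔt = 0.954932c × 978.021 fs = 2.86289×10^8 m/s × 9.78021×10^-13 s = 0.2800 mm

d ≈ 0.2800 mm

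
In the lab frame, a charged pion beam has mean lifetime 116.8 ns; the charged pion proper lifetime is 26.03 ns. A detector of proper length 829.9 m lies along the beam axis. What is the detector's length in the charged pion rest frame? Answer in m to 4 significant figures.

Time dilation ⇒ γ = Δt/τ₀ = 116.8/26.03 = 4.48713
Length contraction: L = L₀/γ = 829.9/4.48713 = 185.0 m

L ≈ 185.0 m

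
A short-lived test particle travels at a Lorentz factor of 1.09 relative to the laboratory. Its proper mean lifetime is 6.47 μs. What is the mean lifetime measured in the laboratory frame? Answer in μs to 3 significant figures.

Δt ≈ 7.05 μs

γ = 1.09 (given)
Time dilation: Δt = γτ₀ = 1.09 × 6.47 μs = 7.05 μs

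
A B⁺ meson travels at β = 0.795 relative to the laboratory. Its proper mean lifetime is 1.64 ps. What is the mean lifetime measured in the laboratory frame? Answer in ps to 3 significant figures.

γ = 1/√(1 − 0.795²) = 1.6485
Time dilation: Δt = γτ₀ = 1.6485 × 1.64 ps = 2.70 ps

Δt ≈ 2.70 ps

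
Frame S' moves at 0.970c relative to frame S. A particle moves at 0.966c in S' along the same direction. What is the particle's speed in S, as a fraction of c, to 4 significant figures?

u ≈ 0.9995c

Relativistic velocity addition: u = (u' + v)/(1 + u'v/c²)
= (0.966 + 0.970)/(1 + 0.966×0.970) = 1.936/1.93702 = 0.9995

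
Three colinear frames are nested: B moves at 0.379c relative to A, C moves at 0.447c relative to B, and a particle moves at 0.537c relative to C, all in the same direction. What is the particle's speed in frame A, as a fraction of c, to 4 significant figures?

u ≈ 0.9014c

Compose boost 2: (0.447 + 0.379)/(1 + 0.447×0.379) = 0.8260/1.16941 = 0.706337
Compose boost 3: (0.537 + 0.706337)/(1 + 0.537×0.706337) = 1.24334/1.37930 = 0.9014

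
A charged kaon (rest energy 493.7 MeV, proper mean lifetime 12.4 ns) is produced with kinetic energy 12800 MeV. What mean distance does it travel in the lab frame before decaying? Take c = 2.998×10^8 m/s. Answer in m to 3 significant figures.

γ = 1 + K/(m₀c²) = 1 + 12800/493.7 = 26.927
β = √(1 − 1/γ²) = 0.99931
Dilated lifetime: γτ₀ = 26.927 × 12.4 ns = 333.89 ns
d = βc·γτ₀ = 0.99931 × (2.998×10^8 m/s) × 3.3389×10^-7 s = 100 m

d ≈ 100 m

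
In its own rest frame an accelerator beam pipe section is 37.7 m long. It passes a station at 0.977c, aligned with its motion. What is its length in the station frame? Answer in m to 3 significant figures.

L ≈ 8.04 m

γ = 1/√(1 − 0.977²) = 4.6896
Length contraction: L = L₀/γ = 37.7/4.6896 = 8.04 m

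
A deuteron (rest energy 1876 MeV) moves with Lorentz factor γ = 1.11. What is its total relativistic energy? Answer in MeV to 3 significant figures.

E ≈ 2080 MeV

γ = 1.11 (given)
E = γm₀c² = 1.11 × 1876 MeV = 2080 MeV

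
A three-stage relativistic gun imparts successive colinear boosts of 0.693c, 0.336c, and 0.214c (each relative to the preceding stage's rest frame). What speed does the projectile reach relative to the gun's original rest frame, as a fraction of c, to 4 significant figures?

Compose boost 2: (0.336 + 0.693)/(1 + 0.336×0.693) = 1.029/1.23285 = 0.834653
Compose boost 3: (0.214 + 0.834653)/(1 + 0.214×0.834653) = 1.04865/1.17862 = 0.8897

u ≈ 0.8897c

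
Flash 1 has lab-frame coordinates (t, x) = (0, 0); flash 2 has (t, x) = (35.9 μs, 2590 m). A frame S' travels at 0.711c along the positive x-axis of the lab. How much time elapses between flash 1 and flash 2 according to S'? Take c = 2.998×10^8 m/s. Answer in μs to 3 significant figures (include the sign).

γ = 1/√(1 − 0.711²) = 1.4221
Δt' = γ(Δt − vΔx/c²) = 1.4221 × (35.9 μs − 0.711×2590 m / (2.998×10^8 m/s))
= 1.4221 × (29.758 μs) = 42.3 μs

Δt' ≈ 42.3 μs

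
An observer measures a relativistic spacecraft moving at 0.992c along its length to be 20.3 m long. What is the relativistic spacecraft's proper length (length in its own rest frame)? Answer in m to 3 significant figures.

γ = 1/√(1 − 0.992²) = 7.9216
L₀ = γL = 7.9216 × 20.3 = 161 m

L₀ ≈ 161 m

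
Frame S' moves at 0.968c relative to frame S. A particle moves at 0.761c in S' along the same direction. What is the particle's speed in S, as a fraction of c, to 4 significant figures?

Relativistic velocity addition: u = (u' + v)/(1 + u'v/c²)
= (0.761 + 0.968)/(1 + 0.761×0.968) = 1.729/1.73665 = 0.9956

u ≈ 0.9956c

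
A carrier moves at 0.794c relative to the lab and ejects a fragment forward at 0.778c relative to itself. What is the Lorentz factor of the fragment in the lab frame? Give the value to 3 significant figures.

u_lab = (0.778 + 0.794)/(1 + 0.778×0.794) = 1.572/1.61773 = 0.971731
γ = 1/√(1 − 0.971731²) = 4.24

γ ≈ 4.24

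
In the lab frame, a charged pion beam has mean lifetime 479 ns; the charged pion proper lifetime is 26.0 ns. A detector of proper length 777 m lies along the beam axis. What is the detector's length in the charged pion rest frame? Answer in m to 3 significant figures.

Time dilation ⇒ γ = Δt/τ₀ = 479/26.0 = 18.423
Length contraction: L = L₀/γ = 777/18.423 = 42.2 m

L ≈ 42.2 m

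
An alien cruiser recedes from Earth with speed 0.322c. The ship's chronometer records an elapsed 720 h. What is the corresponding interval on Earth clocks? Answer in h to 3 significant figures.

Δt ≈ 761 h

γ = 1/√(1 − 0.322²) = 1.0563
Time dilation: Δt = γτ₀ = 1.0563 × 720 h = 761 h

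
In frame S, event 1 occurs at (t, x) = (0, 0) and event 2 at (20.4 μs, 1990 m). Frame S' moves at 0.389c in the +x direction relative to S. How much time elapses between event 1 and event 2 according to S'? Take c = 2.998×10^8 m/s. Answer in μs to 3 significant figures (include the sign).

Δt' ≈ 19.3 μs

γ = 1/√(1 − 0.389²) = 1.0855
Δt' = γ(Δt − vΔx/c²) = 1.0855 × (20.4 μs − 0.389×1990 m / (2.998×10^8 m/s))
= 1.0855 × (17.818 μs) = 19.3 μs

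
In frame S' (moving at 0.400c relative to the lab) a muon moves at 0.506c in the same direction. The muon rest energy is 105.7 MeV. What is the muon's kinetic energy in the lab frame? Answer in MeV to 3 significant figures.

K ≈ 55.1 MeV

u_lab = (0.506 + 0.400)/(1 + 0.506×0.400) = 0.753493
γ = 1/√(1 − 0.753493²) = 1.5210
K = (γ − 1)m₀c² = (1.5210 − 1) × 105.7 = 0.52101 × 105.7 = 55.1 MeV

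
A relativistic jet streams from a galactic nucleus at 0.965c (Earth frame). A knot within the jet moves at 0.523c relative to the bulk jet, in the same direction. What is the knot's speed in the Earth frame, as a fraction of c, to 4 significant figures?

u ≈ 0.9889c

Relativistic velocity addition: u = (u' + v)/(1 + u'v/c²)
= (0.523 + 0.965)/(1 + 0.523×0.965) = 1.488/1.50469 = 0.9889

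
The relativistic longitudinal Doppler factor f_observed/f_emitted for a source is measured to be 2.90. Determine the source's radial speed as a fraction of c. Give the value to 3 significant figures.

f_obs/f_src = √((1+β)/(1−β)) = 2.90  ⇒  (1+β)/(1−β) = 8.4100
β = |1 − D²|/(1 + D²) = |1 − 8.4100|/(1 + 8.4100) = 0.787

β ≈ 0.787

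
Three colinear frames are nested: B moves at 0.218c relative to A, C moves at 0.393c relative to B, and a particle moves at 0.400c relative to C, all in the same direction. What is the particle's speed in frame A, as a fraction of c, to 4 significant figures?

Compose boost 2: (0.393 + 0.218)/(1 + 0.393×0.218) = 0.6110/1.08567 = 0.562784
Compose boost 3: (0.400 + 0.562784)/(1 + 0.400×0.562784) = 0.962784/1.22511 = 0.7859

u ≈ 0.7859c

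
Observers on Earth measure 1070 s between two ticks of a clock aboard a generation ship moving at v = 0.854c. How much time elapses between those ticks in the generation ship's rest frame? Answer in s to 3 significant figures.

γ = 1/√(1 − 0.854²) = 1.9221
Proper time: τ₀ = Δt/γ = 1070/1.9221 = 557 s

τ₀ ≈ 557 s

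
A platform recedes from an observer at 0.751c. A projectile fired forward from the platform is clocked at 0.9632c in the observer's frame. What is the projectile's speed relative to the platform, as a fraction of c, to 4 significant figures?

Inverse velocity addition: u' = (u − v)/(1 − uv/c²)
= (0.9632 − 0.751)/(1 − 0.9632×0.751) = 0.2122/0.276637 = 0.7671

u' ≈ 0.7671c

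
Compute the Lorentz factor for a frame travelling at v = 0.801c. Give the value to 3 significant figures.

γ ≈ 1.67

γ = 1/√(1 − β²) = 1/√(1 − 0.801²) = 1/√(0.35840) = 1.67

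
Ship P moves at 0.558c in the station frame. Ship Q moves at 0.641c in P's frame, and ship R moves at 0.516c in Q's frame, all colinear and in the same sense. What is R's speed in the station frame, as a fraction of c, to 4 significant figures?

u ≈ 0.9611c

Compose boost 2: (0.641 + 0.558)/(1 + 0.641×0.558) = 1.199/1.35768 = 0.883125
Compose boost 3: (0.516 + 0.883125)/(1 + 0.516×0.883125) = 1.39913/1.45569 = 0.9611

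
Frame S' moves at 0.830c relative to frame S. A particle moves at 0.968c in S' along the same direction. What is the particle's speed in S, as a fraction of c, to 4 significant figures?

u ≈ 0.9970c

Relativistic velocity addition: u = (u' + v)/(1 + u'v/c²)
= (0.968 + 0.830)/(1 + 0.968×0.830) = 1.798/1.80344 = 0.9970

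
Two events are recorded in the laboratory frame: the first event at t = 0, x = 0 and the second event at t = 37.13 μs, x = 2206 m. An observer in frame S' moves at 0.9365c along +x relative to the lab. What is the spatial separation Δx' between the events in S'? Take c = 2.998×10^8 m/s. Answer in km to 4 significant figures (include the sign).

Δx' ≈ -23.44 km

γ = 1/√(1 − 0.9365²) = 2.85170
Δx' = γ(Δx − vΔt) = 2.85170 × (2206 m − 0.9365×(2.998×10^8 m/s)×37.13×10^-6 s)
= 2.85170 × (-8218.72 m) = -23.44 km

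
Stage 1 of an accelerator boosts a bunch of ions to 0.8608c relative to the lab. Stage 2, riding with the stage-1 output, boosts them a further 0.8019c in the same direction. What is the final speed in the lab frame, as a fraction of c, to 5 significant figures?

Compose boost 2: (0.8019 + 0.8608)/(1 + 0.8019×0.8608) = 1.6627/1.690276 = 0.98369

u ≈ 0.98369c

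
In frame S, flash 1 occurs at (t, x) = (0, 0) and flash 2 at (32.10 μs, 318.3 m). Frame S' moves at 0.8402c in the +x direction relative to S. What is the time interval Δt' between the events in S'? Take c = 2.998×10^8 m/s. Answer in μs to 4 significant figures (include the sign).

γ = 1/√(1 − 0.8402²) = 1.84408
Δt' = γ(Δt − vΔx/c²) = 1.84408 × (32.10 μs − 0.8402×318.3 m / (2.998×10^8 m/s))
= 1.84408 × (31.2080 μs) = 57.55 μs

Δt' ≈ 57.55 μs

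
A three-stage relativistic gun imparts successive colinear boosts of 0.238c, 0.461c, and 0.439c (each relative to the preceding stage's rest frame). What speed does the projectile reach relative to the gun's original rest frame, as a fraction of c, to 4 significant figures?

Compose boost 2: (0.461 + 0.238)/(1 + 0.461×0.238) = 0.6990/1.10972 = 0.629890
Compose boost 3: (0.439 + 0.629890)/(1 + 0.439×0.629890) = 1.06889/1.27652 = 0.8373

u ≈ 0.8373c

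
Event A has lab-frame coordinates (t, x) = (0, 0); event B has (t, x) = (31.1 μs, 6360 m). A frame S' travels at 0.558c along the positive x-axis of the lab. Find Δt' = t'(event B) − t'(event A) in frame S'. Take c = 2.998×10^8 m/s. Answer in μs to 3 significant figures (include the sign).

Δt' ≈ 23.2 μs

γ = 1/√(1 − 0.558²) = 1.2051
Δt' = γ(Δt − vΔx/c²) = 1.2051 × (31.1 μs − 0.558×6360 m / (2.998×10^8 m/s))
= 1.2051 × (19.263 μs) = 23.2 μs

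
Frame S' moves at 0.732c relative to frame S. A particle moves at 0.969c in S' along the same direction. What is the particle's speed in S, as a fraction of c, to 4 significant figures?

Relativistic velocity addition: u = (u' + v)/(1 + u'v/c²)
= (0.969 + 0.732)/(1 + 0.969×0.732) = 1.701/1.70931 = 0.9951

u ≈ 0.9951c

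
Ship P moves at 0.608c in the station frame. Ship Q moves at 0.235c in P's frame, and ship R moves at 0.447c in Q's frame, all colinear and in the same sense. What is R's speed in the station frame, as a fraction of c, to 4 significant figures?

Compose boost 2: (0.235 + 0.608)/(1 + 0.235×0.608) = 0.8430/1.14288 = 0.737610
Compose boost 3: (0.447 + 0.737610)/(1 + 0.447×0.737610) = 1.18461/1.32971 = 0.8909

u ≈ 0.8909c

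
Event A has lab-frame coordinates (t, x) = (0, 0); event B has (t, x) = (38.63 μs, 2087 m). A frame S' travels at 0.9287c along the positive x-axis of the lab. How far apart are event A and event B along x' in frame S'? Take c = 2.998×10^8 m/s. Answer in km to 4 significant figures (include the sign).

Δx' ≈ -23.38 km

γ = 1/√(1 − 0.9287²) = 2.69664
Δx' = γ(Δx − vΔt) = 2.69664 × (2087 m − 0.9287×(2.998×10^8 m/s)×38.63×10^-6 s)
= 2.69664 × (-8668.53 m) = -23.38 km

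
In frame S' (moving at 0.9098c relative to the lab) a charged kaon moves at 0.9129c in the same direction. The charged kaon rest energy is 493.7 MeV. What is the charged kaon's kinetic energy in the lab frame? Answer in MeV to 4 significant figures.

K ≈ 4841 MeV

u_lab = (0.9129 + 0.9098)/(1 + 0.9129×0.9098) = 0.9957082
γ = 1/√(1 − 0.9957082²) = 10.8051
K = (γ − 1)m₀c² = (10.8051 − 1) × 493.7 = 9.80515 × 493.7 = 4841 MeV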